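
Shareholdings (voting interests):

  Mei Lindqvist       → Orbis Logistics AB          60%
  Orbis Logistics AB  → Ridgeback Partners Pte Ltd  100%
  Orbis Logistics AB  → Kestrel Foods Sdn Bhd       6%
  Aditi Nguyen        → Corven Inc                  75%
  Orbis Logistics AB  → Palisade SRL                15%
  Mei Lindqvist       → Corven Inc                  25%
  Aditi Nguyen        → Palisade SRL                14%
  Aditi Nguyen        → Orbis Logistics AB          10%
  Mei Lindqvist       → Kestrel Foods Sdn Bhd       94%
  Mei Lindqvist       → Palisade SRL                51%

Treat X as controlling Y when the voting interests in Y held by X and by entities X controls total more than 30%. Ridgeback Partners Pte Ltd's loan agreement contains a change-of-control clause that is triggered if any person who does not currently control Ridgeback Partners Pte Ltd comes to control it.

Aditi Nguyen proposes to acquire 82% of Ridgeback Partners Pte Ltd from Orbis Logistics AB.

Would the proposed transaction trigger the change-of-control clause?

Yes

The purchase adds only to Aditi's holdings (Orbis's stake shrinks), so Aditi is the only person who could newly come to control Ridgeback.
Aditi holds 75% of Corven, so Aditi controls Corven.
Neither Aditi nor any entity Aditi controls holds any voting interest in Ridgeback.
So before the transaction, Aditi does not control Ridgeback.
After the purchase, Aditi holds 82% of Ridgeback directly, and Orbis's stake falls to 18%.
Aditi holds 82% of Ridgeback, so Aditi controls Ridgeback.
Aditi did not control Ridgeback before and does after, so the clause is triggered.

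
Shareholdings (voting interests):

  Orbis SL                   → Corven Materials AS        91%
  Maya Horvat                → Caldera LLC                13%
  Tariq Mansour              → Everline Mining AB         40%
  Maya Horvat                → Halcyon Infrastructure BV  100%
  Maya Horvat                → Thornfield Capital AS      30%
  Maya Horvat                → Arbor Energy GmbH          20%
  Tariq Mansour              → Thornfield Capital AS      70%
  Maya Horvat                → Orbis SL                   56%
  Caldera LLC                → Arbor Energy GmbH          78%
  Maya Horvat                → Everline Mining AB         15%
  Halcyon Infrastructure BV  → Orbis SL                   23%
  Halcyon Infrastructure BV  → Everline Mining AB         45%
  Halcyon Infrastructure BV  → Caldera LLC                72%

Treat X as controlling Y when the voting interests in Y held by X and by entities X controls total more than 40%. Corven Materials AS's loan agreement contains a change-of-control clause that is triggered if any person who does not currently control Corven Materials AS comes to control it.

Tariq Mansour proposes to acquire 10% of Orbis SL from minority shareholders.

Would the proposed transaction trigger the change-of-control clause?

The purchase changes only Tariq's holdings, so Tariq is the only person who could newly come to control Corven.
Tariq holds 70% of Thornfield, so Tariq controls Thornfield.
Neither Tariq nor any entity Tariq controls holds any voting interest in Corven.
So before the transaction, Tariq does not control Corven.
After the purchase, Tariq holds 10% of Orbis directly.
Tariq's side now holds 10% of Orbis, not > 40%, so Tariq still does not control Orbis.
After the transaction, neither Tariq nor any entity Tariq controls holds a voting interest in Corven, so Tariq still does not control it.
No new person acquires control, so the clause is not triggered.

No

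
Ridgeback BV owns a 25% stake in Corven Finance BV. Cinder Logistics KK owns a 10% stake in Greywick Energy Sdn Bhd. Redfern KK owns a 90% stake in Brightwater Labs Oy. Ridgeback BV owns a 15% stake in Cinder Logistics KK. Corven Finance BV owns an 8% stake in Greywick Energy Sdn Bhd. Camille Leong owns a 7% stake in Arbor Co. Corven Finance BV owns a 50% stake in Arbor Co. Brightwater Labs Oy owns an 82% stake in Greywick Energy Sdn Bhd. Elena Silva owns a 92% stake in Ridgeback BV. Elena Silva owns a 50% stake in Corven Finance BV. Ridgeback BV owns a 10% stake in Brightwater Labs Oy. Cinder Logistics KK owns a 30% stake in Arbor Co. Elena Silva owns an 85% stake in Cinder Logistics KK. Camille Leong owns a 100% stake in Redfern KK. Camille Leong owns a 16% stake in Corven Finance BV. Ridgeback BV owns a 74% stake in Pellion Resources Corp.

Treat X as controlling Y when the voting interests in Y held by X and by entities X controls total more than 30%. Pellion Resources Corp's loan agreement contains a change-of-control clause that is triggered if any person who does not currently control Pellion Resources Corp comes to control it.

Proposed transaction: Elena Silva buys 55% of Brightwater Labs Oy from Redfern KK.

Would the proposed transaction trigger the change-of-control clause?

The purchase adds only to Elena's holdings (Redfern's stake shrinks), so Elena is the only person who could newly come to control Pellion.
Elena holds 92% of Ridgeback, so Elena controls Ridgeback.
Ridgeback holds 74% of Pellion, so Elena controls Pellion.
So Elena already controls Pellion before the transaction.
After the purchase, Elena holds 55% of Brightwater directly, and Redfern's stake falls to 35%.
Elena controlled Pellion already, so this is not a new person acquiring control; every other person's position is unchanged or reduced.
No new person acquires control, so the clause is not triggered.

No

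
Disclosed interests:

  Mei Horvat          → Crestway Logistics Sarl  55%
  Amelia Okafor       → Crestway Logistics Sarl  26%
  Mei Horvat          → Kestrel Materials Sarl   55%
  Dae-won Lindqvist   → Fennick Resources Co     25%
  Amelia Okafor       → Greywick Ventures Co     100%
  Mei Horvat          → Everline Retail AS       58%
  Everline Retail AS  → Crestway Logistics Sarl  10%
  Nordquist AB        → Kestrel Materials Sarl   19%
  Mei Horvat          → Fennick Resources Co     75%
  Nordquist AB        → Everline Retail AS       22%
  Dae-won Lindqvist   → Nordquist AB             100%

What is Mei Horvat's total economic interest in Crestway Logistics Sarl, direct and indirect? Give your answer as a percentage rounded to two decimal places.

Mei reaches Crestway along 2 paths.
Direct stake: 55% = 55%.
Via Everline: 58% × 10% = 5.8%.
Total: 55% + 5.8% = 60.8%.
Rounded: 60.80%.

60.80%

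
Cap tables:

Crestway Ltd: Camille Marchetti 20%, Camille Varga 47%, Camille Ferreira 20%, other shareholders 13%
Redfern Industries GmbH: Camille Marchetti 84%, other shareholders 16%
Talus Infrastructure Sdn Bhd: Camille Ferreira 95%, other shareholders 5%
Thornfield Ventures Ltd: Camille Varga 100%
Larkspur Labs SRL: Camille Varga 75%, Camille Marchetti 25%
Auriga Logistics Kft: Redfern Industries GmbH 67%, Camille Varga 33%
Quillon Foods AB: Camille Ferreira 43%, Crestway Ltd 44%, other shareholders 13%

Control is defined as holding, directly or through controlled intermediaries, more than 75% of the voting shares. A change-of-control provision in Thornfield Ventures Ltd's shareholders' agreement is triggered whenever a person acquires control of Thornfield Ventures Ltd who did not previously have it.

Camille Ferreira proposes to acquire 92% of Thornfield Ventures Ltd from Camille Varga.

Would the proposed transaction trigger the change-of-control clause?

The purchase adds only to Camille Ferreira's holdings (Camille Varga's stake shrinks), so Camille Ferreira is the only person who could newly come to control Thornfield.
Camille Ferreira holds 95% of Talus, so Camille Ferreira controls Talus.
Neither Camille Ferreira nor any entity Camille Ferreira controls holds any voting interest in Thornfield.
So before the transaction, Camille Ferreira does not control Thornfield.
After the purchase, Camille Ferreira holds 92% of Thornfield directly, and Camille Varga's stake falls to 8%.
Camille Ferreira holds 92% of Thornfield, so Camille Ferreira controls Thornfield.
Camille Ferreira did not control Thornfield before and does after, so the clause is triggered.

Yes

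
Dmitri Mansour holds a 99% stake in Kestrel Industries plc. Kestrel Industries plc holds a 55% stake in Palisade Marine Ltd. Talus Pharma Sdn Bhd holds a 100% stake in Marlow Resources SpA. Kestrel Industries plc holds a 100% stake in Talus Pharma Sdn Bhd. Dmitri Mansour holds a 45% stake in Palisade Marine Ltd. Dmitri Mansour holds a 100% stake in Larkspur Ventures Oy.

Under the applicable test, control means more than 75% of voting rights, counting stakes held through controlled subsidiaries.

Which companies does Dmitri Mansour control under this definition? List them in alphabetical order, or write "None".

Kestrel Industries plc, Larkspur Ventures Oy, Marlow Resources SpA, Palisade Marine Ltd, Talus Pharma Sdn Bhd

Dmitri holds 99% of Kestrel, so Dmitri controls Kestrel.
Kestrel holds 100% of Talus, so Dmitri controls Talus.
Dmitri and Kestrel together hold 45% + 55% = 100% of Palisade, so Dmitri controls Palisade.
Dmitri holds 100% of Larkspur, so Dmitri controls Larkspur.
Talus holds 100% of Marlow, so Dmitri controls Marlow.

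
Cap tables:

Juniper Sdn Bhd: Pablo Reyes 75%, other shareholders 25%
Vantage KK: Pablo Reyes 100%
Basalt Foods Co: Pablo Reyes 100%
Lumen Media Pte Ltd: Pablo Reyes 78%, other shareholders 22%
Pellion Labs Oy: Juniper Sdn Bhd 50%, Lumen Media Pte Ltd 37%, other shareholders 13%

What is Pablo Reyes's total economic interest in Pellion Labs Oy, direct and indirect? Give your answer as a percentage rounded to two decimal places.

66.36%

Pablo reaches Pellion along 2 paths.
Via Juniper: 75% × 50% = 37.5%.
Via Lumen: 78% × 37% = 28.86%.
Total: 37.5% + 28.86% = 66.36%.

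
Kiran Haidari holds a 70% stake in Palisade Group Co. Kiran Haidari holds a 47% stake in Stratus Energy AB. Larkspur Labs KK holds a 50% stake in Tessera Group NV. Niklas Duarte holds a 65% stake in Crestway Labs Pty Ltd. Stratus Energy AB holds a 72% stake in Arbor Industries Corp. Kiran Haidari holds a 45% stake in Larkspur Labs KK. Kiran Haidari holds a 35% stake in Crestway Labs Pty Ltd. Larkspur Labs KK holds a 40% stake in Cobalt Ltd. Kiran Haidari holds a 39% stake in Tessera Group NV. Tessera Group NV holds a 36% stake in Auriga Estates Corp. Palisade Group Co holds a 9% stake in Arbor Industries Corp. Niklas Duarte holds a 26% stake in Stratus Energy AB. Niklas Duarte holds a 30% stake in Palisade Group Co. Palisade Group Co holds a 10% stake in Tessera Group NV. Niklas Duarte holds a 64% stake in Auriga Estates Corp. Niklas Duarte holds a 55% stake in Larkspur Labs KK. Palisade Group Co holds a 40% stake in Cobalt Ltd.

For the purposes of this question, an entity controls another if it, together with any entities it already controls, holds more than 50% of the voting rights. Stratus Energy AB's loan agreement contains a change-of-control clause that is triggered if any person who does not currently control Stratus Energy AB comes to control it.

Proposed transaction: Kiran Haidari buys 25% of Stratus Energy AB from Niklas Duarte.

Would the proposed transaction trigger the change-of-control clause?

The purchase adds only to Kiran's holdings (Niklas's stake shrinks), so Kiran is the only person who could newly come to control Stratus.
Kiran holds 70% of Palisade, so Kiran controls Palisade.
In Stratus, Kiran's side holds only 47%, not > 50%.
So before the transaction, Kiran does not control Stratus.
After the purchase, Kiran's direct stake in Stratus rises to 47% + 25% = 72%, and Niklas's stake falls to 1%.
Kiran holds 72% of Stratus, so Kiran controls Stratus.
Kiran did not control Stratus before and does after, so the clause is triggered.

Yes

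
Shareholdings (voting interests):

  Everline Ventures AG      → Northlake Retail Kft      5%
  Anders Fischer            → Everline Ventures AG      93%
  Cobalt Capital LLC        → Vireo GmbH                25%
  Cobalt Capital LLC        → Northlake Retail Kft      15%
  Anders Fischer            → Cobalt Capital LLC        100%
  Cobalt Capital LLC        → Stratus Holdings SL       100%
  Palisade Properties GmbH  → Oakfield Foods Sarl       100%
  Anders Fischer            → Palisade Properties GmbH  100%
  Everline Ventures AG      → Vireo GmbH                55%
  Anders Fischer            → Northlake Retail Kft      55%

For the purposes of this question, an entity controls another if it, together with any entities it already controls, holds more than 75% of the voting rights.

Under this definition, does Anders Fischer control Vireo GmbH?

Yes

Anders holds 100% of Cobalt, so Anders controls Cobalt.
Anders holds 93% of Everline, so Anders controls Everline.
Cobalt and Everline together hold 25% + 55% = 80% of Vireo, so Anders controls Vireo.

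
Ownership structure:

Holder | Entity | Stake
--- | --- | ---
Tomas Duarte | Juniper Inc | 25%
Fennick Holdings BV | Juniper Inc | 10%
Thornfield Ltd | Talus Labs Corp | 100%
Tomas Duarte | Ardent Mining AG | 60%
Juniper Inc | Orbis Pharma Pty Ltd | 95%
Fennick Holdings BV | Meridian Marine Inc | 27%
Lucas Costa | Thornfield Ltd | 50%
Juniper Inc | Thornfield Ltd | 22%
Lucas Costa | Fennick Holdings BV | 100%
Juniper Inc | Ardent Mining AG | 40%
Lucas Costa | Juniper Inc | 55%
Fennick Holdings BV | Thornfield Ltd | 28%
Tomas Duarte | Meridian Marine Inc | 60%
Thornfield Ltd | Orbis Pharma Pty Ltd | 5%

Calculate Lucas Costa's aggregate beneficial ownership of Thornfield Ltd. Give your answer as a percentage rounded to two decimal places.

92.30%

Lucas reaches Thornfield along 4 paths.
Direct stake: 50% = 50%.
Via Fennick: 100% × 28% = 28%.
Via Fennick → Juniper: 100% × 10% × 22% = 2.2%.
Via Juniper: 55% × 22% = 12.1%.
Total: 50% + 28% + 2.2% + 12.1% = 92.3%.
Rounded: 92.30%.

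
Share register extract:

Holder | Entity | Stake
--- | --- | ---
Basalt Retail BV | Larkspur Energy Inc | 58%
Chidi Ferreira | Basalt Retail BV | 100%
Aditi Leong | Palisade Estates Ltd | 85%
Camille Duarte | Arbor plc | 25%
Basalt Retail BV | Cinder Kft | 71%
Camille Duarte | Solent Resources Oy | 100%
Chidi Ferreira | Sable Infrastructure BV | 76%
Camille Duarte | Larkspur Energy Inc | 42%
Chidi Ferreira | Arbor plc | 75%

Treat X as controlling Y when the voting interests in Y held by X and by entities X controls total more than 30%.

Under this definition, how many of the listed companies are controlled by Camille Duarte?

Camille holds 100% of Solent, so Camille controls Solent.
Camille holds 42% of Larkspur, so Camille controls Larkspur.
No other company's threshold is met.
Camille controls 2 companies.

2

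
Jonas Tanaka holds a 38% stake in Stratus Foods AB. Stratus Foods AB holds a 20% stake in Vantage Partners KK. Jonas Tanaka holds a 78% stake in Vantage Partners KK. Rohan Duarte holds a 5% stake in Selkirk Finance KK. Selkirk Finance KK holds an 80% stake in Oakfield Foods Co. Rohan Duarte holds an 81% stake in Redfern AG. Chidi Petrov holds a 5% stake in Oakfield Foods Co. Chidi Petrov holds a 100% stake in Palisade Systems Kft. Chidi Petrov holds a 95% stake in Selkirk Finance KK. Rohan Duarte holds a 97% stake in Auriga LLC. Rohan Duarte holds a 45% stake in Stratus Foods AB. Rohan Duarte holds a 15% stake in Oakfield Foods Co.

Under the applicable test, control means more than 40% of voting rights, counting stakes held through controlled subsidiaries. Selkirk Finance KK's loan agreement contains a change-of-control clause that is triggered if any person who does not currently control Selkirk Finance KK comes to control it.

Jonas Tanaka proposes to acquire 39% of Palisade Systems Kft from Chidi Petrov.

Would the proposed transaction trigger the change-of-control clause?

The purchase adds only to Jonas's holdings (Chidi's stake shrinks), so Jonas is the only person who could newly come to control Selkirk.
Jonas holds 78% of Vantage, so Jonas controls Vantage.
Neither Jonas nor any entity Jonas controls holds any voting interest in Selkirk.
So before the transaction, Jonas does not control Selkirk.
After the purchase, Jonas holds 39% of Palisade directly, and Chidi's stake falls to 61%.
Jonas's side now holds 39% of Palisade, not > 40%, so Jonas still does not control Palisade.
After the transaction, neither Jonas nor any entity Jonas controls holds a voting interest in Selkirk, so Jonas still does not control it.
No new person acquires control, so the clause is not triggered.

No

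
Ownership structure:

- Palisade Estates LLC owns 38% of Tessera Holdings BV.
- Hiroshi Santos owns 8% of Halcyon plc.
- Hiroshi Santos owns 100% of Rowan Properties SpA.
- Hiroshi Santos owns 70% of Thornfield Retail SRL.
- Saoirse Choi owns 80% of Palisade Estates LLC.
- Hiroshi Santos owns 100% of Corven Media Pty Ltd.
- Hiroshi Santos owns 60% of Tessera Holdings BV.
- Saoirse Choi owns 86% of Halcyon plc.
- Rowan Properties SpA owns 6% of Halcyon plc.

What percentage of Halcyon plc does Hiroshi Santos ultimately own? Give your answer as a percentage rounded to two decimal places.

14.00%

Hiroshi reaches Halcyon along 2 paths.
Via Rowan: 100% × 6% = 6%.
Direct stake: 8% = 8%.
Total: 6% + 8% = 14%.
Rounded: 14.00%.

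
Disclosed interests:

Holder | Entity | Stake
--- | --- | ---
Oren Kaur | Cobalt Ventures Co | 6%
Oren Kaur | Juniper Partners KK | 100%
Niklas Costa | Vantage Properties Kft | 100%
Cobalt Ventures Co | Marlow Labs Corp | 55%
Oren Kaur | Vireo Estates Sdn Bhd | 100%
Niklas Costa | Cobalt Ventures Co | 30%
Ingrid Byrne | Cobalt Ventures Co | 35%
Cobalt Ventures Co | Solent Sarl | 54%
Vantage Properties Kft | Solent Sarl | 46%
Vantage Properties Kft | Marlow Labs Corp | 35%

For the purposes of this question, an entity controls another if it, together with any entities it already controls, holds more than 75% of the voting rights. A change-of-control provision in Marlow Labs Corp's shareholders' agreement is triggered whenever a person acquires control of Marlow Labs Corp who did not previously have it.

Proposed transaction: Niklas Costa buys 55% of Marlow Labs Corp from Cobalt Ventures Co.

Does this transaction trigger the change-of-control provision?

Yes

The purchase adds only to Niklas's holdings (Cobalt's stake shrinks), so Niklas is the only person who could newly come to control Marlow.
Niklas holds 100% of Vantage, so Niklas controls Vantage.
In Marlow, Niklas's side holds only 35%, not > 75%.
So before the transaction, Niklas does not control Marlow.
After the purchase, Niklas holds 55% of Marlow directly, and Cobalt's stake falls to 0%.
Vantage and Niklas together hold 35% + 55% = 90% of Marlow, so Niklas controls Marlow.
Niklas did not control Marlow before and does after, so the clause is triggered.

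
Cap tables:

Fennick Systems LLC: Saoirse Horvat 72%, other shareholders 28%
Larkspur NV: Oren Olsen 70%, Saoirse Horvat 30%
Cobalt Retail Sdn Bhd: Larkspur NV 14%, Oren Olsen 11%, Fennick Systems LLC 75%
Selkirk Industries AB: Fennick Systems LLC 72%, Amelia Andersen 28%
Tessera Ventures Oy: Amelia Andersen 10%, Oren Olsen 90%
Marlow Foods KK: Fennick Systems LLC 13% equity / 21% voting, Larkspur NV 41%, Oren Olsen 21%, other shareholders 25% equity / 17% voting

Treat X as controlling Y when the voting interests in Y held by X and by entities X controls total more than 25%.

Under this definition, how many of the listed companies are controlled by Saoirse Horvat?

Saoirse holds 72% of Fennick, so Saoirse controls Fennick.
Saoirse holds 30% of Larkspur, so Saoirse controls Larkspur.
Larkspur and Fennick together hold 14% + 75% = 89% of Cobalt, so Saoirse controls Cobalt.
Fennick holds 72% of Selkirk, so Saoirse controls Selkirk.
Fennick and Larkspur together hold 21% + 41% = 62% of Marlow, so Saoirse controls Marlow.
No other company's threshold is met.
Saoirse controls 5 companies.

5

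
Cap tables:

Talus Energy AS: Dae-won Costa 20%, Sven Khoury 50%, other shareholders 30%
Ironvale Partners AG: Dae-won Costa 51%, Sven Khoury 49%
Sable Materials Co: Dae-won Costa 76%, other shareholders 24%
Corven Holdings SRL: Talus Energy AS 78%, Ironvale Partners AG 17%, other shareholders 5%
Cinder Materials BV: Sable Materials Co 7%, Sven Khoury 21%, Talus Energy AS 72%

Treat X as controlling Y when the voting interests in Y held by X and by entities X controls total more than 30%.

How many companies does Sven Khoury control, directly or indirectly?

Sven holds 50% of Talus, so Sven controls Talus.
Sven holds 49% of Ironvale, so Sven controls Ironvale.
Talus and Ironvale together hold 78% + 17% = 95% of Corven, so Sven controls Corven.
Sven and Talus together hold 21% + 72% = 93% of Cinder, so Sven controls Cinder.
No other company's threshold is met.
Sven controls 4 companies.

4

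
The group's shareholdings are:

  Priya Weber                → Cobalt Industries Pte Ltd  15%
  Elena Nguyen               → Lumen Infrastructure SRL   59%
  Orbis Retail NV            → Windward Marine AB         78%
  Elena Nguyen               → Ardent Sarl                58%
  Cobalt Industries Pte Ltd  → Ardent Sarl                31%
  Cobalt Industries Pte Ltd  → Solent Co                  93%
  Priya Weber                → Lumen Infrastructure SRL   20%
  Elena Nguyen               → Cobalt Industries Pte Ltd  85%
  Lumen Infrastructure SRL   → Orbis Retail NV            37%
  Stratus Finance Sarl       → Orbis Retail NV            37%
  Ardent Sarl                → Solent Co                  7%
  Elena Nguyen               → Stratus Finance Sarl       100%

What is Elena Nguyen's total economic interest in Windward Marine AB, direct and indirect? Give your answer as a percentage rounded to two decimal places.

45.89%

Elena reaches Windward along 2 paths.
Via Stratus → Orbis: 100% × 37% × 78% = 28.86%.
Via Lumen → Orbis: 59% × 37% × 78% = 17.0274%.
Total: 28.86% + 17.0274% = 45.8874%.
Rounded: 45.89%.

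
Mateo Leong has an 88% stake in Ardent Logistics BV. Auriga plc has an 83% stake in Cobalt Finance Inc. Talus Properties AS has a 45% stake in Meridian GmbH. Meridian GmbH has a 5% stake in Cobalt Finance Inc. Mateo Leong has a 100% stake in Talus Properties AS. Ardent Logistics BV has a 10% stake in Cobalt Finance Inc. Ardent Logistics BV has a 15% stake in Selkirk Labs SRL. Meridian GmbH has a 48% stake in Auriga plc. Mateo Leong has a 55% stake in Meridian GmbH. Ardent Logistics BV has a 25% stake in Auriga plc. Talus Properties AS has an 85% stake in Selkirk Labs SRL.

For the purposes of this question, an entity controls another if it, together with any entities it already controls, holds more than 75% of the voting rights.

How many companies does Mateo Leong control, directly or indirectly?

4

Mateo holds 100% of Talus, so Mateo controls Talus.
Mateo holds 88% of Ardent, so Mateo controls Ardent.
Talus and Mateo together hold 45% + 55% = 100% of Meridian, so Mateo controls Meridian.
Talus and Ardent together hold 85% + 15% = 100% of Selkirk, so Mateo controls Selkirk.
No other company's threshold is met.
Mateo controls 4 companies.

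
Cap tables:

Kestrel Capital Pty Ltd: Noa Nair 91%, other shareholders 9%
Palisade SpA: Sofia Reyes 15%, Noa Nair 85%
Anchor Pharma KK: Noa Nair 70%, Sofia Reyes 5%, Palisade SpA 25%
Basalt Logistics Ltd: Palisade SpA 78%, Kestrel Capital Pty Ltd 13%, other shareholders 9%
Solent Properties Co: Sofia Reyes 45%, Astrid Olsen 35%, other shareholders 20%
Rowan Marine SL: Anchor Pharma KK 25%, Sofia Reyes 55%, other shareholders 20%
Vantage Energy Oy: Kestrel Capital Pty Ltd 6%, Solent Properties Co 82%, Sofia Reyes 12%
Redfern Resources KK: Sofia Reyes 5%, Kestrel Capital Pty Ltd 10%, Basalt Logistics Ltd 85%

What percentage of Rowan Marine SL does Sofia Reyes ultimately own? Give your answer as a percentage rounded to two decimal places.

Sofia reaches Rowan along 3 paths.
Via Anchor: 5% × 25% = 1.25%.
Via Palisade → Anchor: 15% × 25% × 25% = 0.9375%.
Direct stake: 55% = 55%.
Total: 1.25% + 0.9375% + 55% = 57.1875%.
Rounded: 57.19%.

57.19%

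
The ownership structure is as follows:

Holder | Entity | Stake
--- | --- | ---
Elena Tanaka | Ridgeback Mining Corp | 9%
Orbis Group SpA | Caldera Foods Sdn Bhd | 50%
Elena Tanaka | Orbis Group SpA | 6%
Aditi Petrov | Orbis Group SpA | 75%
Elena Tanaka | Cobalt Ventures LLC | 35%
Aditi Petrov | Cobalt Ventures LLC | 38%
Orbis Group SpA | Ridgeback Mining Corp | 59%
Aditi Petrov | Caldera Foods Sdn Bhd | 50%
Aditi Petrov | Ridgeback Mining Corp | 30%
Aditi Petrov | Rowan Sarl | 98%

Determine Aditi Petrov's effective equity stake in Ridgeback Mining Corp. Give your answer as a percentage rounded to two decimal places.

74.25%

Aditi reaches Ridgeback along 2 paths.
Via Orbis: 75% × 59% = 44.25%.
Direct stake: 30% = 30%.
Total: 44.25% + 30% = 74.25%.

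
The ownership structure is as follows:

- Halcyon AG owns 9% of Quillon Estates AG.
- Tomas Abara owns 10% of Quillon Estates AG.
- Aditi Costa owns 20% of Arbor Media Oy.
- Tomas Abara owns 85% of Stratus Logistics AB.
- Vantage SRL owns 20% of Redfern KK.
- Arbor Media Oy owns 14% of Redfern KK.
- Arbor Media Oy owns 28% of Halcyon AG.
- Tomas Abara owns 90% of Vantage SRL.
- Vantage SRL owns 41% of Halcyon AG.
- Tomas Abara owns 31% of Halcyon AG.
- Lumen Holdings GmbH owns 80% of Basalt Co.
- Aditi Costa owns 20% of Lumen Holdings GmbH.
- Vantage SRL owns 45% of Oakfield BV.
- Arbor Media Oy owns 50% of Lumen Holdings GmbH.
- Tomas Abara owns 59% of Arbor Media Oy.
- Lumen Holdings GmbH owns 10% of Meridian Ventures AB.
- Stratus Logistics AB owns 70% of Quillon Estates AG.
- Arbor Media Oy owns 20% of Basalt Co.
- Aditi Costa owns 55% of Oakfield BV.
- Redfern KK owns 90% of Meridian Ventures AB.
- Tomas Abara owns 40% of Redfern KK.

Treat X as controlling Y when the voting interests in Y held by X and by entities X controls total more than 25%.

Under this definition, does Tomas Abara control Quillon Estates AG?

Tomas holds 59% of Arbor, so Tomas controls Arbor.
Tomas holds 90% of Vantage, so Tomas controls Vantage.
Vantage and Tomas and Arbor together hold 41% + 31% + 28% = 100% of Halcyon, so Tomas controls Halcyon.
Tomas holds 85% of Stratus, so Tomas controls Stratus.
Halcyon and Stratus and Tomas together hold 9% + 70% + 10% = 89% of Quillon, so Tomas controls Quillon.

Yes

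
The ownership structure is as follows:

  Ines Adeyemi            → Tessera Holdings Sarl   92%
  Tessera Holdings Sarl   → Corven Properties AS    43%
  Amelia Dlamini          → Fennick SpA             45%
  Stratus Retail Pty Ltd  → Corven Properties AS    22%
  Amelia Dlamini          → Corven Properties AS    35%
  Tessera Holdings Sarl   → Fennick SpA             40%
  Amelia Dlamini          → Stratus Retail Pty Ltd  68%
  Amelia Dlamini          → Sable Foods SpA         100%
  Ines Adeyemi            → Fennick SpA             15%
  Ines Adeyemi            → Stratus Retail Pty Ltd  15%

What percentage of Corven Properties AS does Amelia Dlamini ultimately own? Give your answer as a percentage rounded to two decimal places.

49.96%

Amelia reaches Corven along 2 paths.
Direct stake: 35% = 35%.
Via Stratus: 68% × 22% = 14.96%.
Total: 35% + 14.96% = 49.96%.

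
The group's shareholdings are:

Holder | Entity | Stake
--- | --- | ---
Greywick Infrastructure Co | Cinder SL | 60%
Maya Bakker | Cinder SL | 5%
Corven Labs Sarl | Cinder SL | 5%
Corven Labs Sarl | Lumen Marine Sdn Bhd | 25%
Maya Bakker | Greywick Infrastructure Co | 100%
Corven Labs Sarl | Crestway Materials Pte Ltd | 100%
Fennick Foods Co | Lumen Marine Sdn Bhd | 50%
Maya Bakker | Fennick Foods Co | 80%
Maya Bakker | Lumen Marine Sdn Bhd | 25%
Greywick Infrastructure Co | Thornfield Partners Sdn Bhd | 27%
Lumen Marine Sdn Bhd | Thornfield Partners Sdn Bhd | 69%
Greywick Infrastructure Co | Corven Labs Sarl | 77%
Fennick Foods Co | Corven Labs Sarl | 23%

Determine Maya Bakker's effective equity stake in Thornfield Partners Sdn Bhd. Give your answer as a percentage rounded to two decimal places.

88.31%

Maya reaches Thornfield along 5 paths.
Via Greywick → Corven → Lumen: 100% × 77% × 25% × 69% = 13.2825%.
Via Fennick → Corven → Lumen: 80% × 23% × 25% × 69% = 3.174%.
Via Lumen: 25% × 69% = 17.25%.
Via Fennick → Lumen: 80% × 50% × 69% = 27.6%.
Via Greywick: 100% × 27% = 27%.
Total: 13.2825% + 3.174% + 17.25% + 27.6% + 27% = 88.3065%.
Rounded: 88.31%.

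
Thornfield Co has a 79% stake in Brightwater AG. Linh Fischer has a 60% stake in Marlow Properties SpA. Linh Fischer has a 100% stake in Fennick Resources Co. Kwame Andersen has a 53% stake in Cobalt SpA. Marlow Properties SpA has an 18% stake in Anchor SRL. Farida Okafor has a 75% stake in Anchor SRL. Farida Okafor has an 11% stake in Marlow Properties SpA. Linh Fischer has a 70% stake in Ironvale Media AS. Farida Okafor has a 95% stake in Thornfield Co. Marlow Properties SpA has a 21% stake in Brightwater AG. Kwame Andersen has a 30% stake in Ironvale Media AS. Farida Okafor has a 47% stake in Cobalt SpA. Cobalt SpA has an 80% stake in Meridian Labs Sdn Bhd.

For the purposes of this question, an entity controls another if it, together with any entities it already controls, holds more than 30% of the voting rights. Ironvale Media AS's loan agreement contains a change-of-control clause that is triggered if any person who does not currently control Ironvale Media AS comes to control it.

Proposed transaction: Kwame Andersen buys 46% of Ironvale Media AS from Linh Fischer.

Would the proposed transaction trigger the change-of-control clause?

The purchase adds only to Kwame's holdings (Linh's stake shrinks), so Kwame is the only person who could newly come to control Ironvale.
Kwame holds 53% of Cobalt, so Kwame controls Cobalt.
Cobalt holds 80% of Meridian, so Kwame controls Meridian.
In Ironvale, Kwame's side holds only 30%, not > 30%.
So before the transaction, Kwame does not control Ironvale.
After the purchase, Kwame's direct stake in Ironvale rises to 30% + 46% = 76%, and Linh's stake falls to 24%.
Kwame holds 76% of Ironvale, so Kwame controls Ironvale.
Kwame did not control Ironvale before and does after, so the clause is triggered.

Yes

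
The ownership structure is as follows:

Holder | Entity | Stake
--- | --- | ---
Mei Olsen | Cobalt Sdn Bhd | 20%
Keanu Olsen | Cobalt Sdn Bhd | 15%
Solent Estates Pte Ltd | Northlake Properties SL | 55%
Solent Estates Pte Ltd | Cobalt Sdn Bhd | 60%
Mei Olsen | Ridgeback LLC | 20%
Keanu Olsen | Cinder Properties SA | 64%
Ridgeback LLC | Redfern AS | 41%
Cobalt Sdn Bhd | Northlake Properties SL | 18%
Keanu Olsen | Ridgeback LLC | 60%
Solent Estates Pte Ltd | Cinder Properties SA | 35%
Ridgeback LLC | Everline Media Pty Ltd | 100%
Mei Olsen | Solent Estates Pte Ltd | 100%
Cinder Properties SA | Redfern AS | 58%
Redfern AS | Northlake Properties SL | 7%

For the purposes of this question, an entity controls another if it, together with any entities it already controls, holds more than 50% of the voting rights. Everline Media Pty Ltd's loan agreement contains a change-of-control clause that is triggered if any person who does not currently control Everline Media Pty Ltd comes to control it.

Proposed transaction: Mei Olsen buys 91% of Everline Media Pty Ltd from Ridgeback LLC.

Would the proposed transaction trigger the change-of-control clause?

Yes

The purchase adds only to Mei's holdings (Ridgeback's stake shrinks), so Mei is the only person who could newly come to control Everline.
Mei holds 100% of Solent, so Mei controls Solent.
Solent and Mei together hold 60% + 20% = 80% of Cobalt, so Mei controls Cobalt.
Solent and Cobalt together hold 55% + 18% = 73% of Northlake, so Mei controls Northlake.
Neither Mei nor any entity Mei controls holds any voting interest in Everline.
So before the transaction, Mei does not control Everline.
After the purchase, Mei holds 91% of Everline directly, and Ridgeback's stake falls to 9%.
Mei holds 91% of Everline, so Mei controls Everline.
Mei did not control Everline before and does after, so the clause is triggered.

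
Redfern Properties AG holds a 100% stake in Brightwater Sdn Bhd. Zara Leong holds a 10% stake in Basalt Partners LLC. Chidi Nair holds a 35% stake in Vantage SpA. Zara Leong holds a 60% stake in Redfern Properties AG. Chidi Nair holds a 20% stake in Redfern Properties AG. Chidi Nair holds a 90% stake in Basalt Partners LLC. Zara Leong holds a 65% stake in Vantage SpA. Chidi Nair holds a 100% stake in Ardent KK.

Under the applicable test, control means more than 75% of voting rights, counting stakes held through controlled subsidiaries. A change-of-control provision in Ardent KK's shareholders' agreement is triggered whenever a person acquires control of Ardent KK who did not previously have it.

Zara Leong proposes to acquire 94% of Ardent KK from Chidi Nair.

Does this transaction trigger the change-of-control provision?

The purchase adds only to Zara's holdings (Chidi's stake shrinks), so Zara is the only person who could newly come to control Ardent.
Zara's largest direct stake is 65% in Vantage, which does not meet the threshold, so Zara controls no company.
Neither Zara nor any entity Zara controls holds any voting interest in Ardent.
So before the transaction, Zara does not control Ardent.
After the purchase, Zara holds 94% of Ardent directly, and Chidi's stake falls to 6%.
Zara holds 94% of Ardent, so Zara controls Ardent.
Zara did not control Ardent before and does after, so the clause is triggered.

Yes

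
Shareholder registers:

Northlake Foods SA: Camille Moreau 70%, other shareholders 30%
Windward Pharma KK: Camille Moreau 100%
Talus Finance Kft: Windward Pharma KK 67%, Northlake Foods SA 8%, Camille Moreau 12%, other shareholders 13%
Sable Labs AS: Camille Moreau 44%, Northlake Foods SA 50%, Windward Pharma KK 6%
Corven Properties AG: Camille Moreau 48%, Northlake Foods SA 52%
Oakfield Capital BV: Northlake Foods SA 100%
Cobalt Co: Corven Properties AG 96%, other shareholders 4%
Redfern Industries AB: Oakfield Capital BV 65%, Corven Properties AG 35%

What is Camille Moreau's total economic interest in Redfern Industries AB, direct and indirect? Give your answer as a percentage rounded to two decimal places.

Camille reaches Redfern along 3 paths.
Via Northlake → Oakfield: 70% × 100% × 65% = 45.5%.
Via Corven: 48% × 35% = 16.8%.
Via Northlake → Corven: 70% × 52% × 35% = 12.74%.
Total: 45.5% + 16.8% + 12.74% = 75.04%.

75.04%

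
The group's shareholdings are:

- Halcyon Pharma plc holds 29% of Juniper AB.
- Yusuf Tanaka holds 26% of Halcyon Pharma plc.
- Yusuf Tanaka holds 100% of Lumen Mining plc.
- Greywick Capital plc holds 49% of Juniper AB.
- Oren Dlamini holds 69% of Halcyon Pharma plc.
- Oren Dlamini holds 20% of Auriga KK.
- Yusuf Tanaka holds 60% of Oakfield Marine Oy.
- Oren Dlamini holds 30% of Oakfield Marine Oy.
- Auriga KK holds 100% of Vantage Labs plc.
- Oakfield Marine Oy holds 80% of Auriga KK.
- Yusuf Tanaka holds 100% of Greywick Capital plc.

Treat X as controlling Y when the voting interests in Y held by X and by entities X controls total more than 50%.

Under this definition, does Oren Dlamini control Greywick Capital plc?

No

Oren holds 69% of Halcyon, so Oren controls Halcyon.
Neither Oren nor any entity Oren controls holds any voting interest in Greywick.
So Oren does not control Greywick.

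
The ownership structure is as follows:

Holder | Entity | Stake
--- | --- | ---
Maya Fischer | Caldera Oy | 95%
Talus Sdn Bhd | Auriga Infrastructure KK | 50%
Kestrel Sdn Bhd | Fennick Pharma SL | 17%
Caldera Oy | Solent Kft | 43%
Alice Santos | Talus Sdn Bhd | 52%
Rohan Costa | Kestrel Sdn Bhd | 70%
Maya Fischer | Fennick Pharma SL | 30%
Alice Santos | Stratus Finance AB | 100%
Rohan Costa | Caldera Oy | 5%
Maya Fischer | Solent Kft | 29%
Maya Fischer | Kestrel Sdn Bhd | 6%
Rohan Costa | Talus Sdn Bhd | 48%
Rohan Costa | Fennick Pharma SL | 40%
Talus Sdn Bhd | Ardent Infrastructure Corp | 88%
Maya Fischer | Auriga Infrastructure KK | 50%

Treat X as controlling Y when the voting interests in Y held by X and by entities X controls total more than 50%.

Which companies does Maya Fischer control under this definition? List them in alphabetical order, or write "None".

Caldera Oy, Solent Kft

Maya holds 95% of Caldera, so Maya controls Caldera.
Caldera and Maya together hold 43% + 29% = 72% of Solent, so Maya controls Solent.
No other company's threshold is met.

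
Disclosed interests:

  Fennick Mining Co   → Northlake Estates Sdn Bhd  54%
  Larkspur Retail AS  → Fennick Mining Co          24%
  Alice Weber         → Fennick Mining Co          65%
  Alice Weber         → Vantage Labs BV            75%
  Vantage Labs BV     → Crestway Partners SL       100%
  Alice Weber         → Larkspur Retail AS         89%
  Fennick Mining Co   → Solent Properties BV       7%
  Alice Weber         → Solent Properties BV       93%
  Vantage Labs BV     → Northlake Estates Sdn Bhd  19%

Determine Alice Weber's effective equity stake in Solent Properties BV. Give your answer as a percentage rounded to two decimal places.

Alice reaches Solent along 3 paths.
Direct stake: 93% = 93%.
Via Fennick: 65% × 7% = 4.55%.
Via Larkspur → Fennick: 89% × 24% × 7% = 1.4952%.
Total: 93% + 4.55% + 1.4952% = 99.0452%.
Rounded: 99.05%.

99.05%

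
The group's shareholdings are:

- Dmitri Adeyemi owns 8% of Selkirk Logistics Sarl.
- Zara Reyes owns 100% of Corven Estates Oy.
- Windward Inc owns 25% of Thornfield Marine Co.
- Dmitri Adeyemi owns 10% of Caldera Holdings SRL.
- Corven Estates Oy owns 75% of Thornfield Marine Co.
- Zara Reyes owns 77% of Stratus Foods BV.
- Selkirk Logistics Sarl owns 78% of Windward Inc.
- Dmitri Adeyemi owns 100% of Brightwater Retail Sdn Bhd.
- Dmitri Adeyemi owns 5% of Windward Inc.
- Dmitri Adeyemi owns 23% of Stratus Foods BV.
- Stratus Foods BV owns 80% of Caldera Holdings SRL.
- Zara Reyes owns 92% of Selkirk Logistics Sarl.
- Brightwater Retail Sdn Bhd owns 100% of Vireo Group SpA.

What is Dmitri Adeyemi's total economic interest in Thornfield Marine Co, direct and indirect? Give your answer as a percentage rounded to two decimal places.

2.81%

Dmitri reaches Thornfield along 2 paths.
Via Windward: 5% × 25% = 1.25%.
Via Selkirk → Windward: 8% × 78% × 25% = 1.56%.
Total: 1.25% + 1.56% = 2.81%.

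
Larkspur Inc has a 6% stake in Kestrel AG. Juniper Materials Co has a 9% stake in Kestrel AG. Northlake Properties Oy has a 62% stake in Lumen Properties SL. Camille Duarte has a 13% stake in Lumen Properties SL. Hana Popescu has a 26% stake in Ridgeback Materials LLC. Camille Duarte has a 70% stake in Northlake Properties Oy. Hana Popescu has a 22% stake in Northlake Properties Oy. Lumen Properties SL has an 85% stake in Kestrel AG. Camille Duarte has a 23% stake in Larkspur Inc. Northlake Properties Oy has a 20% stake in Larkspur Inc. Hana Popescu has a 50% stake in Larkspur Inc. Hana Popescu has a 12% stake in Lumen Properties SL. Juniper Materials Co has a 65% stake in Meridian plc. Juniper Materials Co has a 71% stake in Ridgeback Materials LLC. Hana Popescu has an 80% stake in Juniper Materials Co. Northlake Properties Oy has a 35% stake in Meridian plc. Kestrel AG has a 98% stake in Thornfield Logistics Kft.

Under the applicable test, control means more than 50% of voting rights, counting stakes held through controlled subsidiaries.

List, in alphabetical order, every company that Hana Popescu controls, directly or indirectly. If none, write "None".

Juniper Materials Co, Meridian plc, Ridgeback Materials LLC

Hana holds 80% of Juniper, so Hana controls Juniper.
Hana and Juniper together hold 26% + 71% = 97% of Ridgeback, so Hana controls Ridgeback.
Juniper holds 65% of Meridian, so Hana controls Meridian.
No other company's threshold is met.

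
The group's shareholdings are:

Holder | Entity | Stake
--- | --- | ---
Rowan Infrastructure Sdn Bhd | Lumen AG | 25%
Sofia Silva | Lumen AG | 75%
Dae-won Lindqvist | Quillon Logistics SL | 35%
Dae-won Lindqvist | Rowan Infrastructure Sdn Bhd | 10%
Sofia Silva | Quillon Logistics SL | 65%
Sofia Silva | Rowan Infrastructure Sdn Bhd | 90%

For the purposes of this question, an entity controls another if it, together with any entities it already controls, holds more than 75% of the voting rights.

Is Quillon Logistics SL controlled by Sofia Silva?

Sofia holds 90% of Rowan, so Sofia controls Rowan.
Rowan and Sofia together hold 25% + 75% = 100% of Lumen, so Sofia controls Lumen.
In Quillon, Sofia's side holds only 65%, not > 75%.
So Sofia does not control Quillon.

No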